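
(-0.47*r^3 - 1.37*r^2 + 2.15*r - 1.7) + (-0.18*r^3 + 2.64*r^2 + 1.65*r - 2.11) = -0.65*r^3 + 1.27*r^2 + 3.8*r - 3.81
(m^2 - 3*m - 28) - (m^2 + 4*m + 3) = -7*m - 31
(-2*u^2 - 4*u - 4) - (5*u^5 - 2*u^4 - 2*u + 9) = -5*u^5 + 2*u^4 - 2*u^2 - 2*u - 13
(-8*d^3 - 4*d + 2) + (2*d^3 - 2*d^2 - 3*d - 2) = -6*d^3 - 2*d^2 - 7*d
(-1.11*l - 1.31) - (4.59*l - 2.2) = 0.89 - 5.7*l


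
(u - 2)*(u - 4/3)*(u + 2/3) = u^3 - 8*u^2/3 + 4*u/9 + 16/9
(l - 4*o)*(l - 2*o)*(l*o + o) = l^3*o - 6*l^2*o^2 + l^2*o + 8*l*o^3 - 6*l*o^2 + 8*o^3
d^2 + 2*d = d*(d + 2)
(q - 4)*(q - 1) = q^2 - 5*q + 4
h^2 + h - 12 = (h - 3)*(h + 4)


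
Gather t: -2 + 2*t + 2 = 2*t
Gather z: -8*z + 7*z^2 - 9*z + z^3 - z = z^3 + 7*z^2 - 18*z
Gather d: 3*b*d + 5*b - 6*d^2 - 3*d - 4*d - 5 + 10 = 5*b - 6*d^2 + d*(3*b - 7) + 5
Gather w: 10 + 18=28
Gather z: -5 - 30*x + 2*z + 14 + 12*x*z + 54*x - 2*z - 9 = 12*x*z + 24*x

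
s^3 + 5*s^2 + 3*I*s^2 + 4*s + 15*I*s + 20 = (s + 5)*(s - I)*(s + 4*I)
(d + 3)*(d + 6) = d^2 + 9*d + 18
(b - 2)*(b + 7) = b^2 + 5*b - 14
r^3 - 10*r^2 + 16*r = r*(r - 8)*(r - 2)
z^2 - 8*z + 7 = (z - 7)*(z - 1)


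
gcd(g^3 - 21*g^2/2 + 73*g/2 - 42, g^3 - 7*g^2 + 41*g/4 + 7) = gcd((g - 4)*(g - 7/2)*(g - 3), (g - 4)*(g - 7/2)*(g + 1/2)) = g^2 - 15*g/2 + 14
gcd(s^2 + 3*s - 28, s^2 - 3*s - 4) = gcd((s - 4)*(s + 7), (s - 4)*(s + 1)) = s - 4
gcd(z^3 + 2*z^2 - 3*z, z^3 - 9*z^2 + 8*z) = z^2 - z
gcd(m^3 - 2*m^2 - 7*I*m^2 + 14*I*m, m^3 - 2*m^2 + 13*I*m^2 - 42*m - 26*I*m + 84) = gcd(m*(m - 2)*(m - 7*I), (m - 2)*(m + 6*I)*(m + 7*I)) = m - 2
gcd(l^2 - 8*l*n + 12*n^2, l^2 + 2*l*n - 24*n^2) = 1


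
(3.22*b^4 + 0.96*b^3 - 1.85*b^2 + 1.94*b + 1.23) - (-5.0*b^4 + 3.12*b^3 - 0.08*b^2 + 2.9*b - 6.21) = 8.22*b^4 - 2.16*b^3 - 1.77*b^2 - 0.96*b + 7.44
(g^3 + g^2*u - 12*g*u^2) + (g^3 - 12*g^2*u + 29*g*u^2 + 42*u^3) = 2*g^3 - 11*g^2*u + 17*g*u^2 + 42*u^3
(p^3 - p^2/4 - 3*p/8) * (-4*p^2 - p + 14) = -4*p^5 + 63*p^3/4 - 25*p^2/8 - 21*p/4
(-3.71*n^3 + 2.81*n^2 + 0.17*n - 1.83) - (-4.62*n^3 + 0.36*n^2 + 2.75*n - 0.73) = 0.91*n^3 + 2.45*n^2 - 2.58*n - 1.1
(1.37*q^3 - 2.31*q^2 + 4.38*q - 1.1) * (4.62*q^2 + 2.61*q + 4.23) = 6.3294*q^5 - 7.0965*q^4 + 20.0016*q^3 - 3.4215*q^2 + 15.6564*q - 4.653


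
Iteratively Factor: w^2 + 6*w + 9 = (w + 3)*(w + 3)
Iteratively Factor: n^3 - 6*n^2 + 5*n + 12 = (n - 3)*(n^2 - 3*n - 4) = (n - 3)*(n + 1)*(n - 4)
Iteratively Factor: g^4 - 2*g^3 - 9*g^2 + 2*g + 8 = (g + 1)*(g^3 - 3*g^2 - 6*g + 8) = (g + 1)*(g + 2)*(g^2 - 5*g + 4) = (g - 1)*(g + 1)*(g + 2)*(g - 4)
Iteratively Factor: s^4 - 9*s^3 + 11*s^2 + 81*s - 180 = (s - 5)*(s^3 - 4*s^2 - 9*s + 36) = (s - 5)*(s + 3)*(s^2 - 7*s + 12) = (s - 5)*(s - 3)*(s + 3)*(s - 4)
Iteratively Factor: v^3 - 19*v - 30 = (v + 2)*(v^2 - 2*v - 15) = (v - 5)*(v + 2)*(v + 3)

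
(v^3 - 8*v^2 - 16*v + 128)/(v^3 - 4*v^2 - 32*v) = (v - 4)/v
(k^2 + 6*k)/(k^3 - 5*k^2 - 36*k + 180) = k/(k^2 - 11*k + 30)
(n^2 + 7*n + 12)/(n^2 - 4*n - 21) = (n + 4)/(n - 7)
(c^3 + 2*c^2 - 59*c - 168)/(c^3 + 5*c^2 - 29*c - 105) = (c - 8)/(c - 5)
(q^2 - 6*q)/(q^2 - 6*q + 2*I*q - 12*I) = q/(q + 2*I)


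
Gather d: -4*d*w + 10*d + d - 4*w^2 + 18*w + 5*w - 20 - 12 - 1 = d*(11 - 4*w) - 4*w^2 + 23*w - 33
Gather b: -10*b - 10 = -10*b - 10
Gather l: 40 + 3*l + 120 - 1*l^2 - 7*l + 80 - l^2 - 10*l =-2*l^2 - 14*l + 240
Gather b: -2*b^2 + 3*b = -2*b^2 + 3*b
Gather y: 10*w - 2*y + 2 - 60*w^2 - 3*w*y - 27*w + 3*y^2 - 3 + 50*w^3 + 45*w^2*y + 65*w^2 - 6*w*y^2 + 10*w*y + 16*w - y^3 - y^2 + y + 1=50*w^3 + 5*w^2 - w - y^3 + y^2*(2 - 6*w) + y*(45*w^2 + 7*w - 1)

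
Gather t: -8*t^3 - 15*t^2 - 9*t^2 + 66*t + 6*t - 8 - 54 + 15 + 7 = -8*t^3 - 24*t^2 + 72*t - 40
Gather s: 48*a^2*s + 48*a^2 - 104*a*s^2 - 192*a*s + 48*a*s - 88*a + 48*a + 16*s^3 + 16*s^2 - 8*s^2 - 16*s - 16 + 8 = 48*a^2 - 40*a + 16*s^3 + s^2*(8 - 104*a) + s*(48*a^2 - 144*a - 16) - 8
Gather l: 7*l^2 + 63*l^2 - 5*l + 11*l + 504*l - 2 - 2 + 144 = 70*l^2 + 510*l + 140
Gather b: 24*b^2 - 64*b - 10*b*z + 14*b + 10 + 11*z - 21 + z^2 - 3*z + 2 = 24*b^2 + b*(-10*z - 50) + z^2 + 8*z - 9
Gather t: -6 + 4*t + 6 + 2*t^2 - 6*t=2*t^2 - 2*t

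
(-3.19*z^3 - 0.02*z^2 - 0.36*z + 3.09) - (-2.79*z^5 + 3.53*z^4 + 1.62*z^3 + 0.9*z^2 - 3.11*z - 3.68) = 2.79*z^5 - 3.53*z^4 - 4.81*z^3 - 0.92*z^2 + 2.75*z + 6.77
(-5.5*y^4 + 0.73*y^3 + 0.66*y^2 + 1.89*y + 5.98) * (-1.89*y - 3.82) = 10.395*y^5 + 19.6303*y^4 - 4.036*y^3 - 6.0933*y^2 - 18.522*y - 22.8436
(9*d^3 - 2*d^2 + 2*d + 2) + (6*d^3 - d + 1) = 15*d^3 - 2*d^2 + d + 3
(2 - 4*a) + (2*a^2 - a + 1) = 2*a^2 - 5*a + 3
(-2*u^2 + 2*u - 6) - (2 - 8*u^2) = 6*u^2 + 2*u - 8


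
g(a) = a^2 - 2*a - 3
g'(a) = 2*a - 2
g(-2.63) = 9.18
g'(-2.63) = -7.26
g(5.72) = 18.28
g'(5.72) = 9.44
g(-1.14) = 0.58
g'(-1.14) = -4.28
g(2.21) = -2.54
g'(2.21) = 2.42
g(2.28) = -2.36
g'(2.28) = 2.56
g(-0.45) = -1.90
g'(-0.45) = -2.90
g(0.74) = -3.93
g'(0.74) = -0.52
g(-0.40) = -2.04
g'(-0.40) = -2.80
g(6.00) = 21.00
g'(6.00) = 10.00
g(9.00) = 60.00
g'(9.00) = 16.00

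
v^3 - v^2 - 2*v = v*(v - 2)*(v + 1)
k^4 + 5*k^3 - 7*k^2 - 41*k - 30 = (k - 3)*(k + 1)*(k + 2)*(k + 5)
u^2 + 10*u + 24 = (u + 4)*(u + 6)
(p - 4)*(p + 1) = p^2 - 3*p - 4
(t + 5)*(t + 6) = t^2 + 11*t + 30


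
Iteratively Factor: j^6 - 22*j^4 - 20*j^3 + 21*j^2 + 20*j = (j - 1)*(j^5 + j^4 - 21*j^3 - 41*j^2 - 20*j) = (j - 1)*(j + 1)*(j^4 - 21*j^2 - 20*j) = (j - 1)*(j + 1)^2*(j^3 - j^2 - 20*j) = j*(j - 1)*(j + 1)^2*(j^2 - j - 20) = j*(j - 5)*(j - 1)*(j + 1)^2*(j + 4)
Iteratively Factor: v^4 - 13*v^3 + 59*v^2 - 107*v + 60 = (v - 5)*(v^3 - 8*v^2 + 19*v - 12) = (v - 5)*(v - 1)*(v^2 - 7*v + 12) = (v - 5)*(v - 4)*(v - 1)*(v - 3)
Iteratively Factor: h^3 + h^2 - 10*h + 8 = (h + 4)*(h^2 - 3*h + 2) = (h - 2)*(h + 4)*(h - 1)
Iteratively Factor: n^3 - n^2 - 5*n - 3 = (n + 1)*(n^2 - 2*n - 3) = (n + 1)^2*(n - 3)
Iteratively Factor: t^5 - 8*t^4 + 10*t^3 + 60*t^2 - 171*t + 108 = (t - 1)*(t^4 - 7*t^3 + 3*t^2 + 63*t - 108) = (t - 3)*(t - 1)*(t^3 - 4*t^2 - 9*t + 36) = (t - 4)*(t - 3)*(t - 1)*(t^2 - 9) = (t - 4)*(t - 3)*(t - 1)*(t + 3)*(t - 3)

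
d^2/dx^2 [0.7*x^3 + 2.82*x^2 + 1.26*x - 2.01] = 4.2*x + 5.64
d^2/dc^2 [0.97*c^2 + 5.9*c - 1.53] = 1.94000000000000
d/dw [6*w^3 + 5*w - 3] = 18*w^2 + 5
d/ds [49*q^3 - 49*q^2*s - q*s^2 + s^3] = -49*q^2 - 2*q*s + 3*s^2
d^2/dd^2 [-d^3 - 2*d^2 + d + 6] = -6*d - 4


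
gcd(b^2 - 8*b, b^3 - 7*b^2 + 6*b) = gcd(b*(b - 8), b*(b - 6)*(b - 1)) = b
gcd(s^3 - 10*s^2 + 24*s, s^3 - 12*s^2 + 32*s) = s^2 - 4*s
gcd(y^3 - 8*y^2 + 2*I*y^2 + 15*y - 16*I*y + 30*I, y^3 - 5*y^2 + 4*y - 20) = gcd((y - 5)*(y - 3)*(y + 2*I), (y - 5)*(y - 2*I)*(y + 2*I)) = y^2 + y*(-5 + 2*I) - 10*I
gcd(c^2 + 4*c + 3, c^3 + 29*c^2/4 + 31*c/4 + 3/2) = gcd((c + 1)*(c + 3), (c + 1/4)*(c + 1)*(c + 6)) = c + 1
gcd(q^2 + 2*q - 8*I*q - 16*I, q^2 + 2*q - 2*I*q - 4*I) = q + 2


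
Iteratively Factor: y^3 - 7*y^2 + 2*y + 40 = (y + 2)*(y^2 - 9*y + 20) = (y - 4)*(y + 2)*(y - 5)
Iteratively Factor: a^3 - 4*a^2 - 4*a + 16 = (a + 2)*(a^2 - 6*a + 8) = (a - 2)*(a + 2)*(a - 4)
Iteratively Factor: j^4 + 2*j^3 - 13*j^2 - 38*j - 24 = (j + 2)*(j^3 - 13*j - 12) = (j + 1)*(j + 2)*(j^2 - j - 12) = (j - 4)*(j + 1)*(j + 2)*(j + 3)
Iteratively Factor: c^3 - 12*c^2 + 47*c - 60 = (c - 3)*(c^2 - 9*c + 20) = (c - 4)*(c - 3)*(c - 5)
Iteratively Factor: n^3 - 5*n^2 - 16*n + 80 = (n - 4)*(n^2 - n - 20) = (n - 5)*(n - 4)*(n + 4)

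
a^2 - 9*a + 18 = (a - 6)*(a - 3)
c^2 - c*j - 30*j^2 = (c - 6*j)*(c + 5*j)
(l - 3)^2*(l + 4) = l^3 - 2*l^2 - 15*l + 36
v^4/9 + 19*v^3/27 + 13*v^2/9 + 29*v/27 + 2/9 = (v/3 + 1/3)*(v/3 + 1)*(v + 1/3)*(v + 2)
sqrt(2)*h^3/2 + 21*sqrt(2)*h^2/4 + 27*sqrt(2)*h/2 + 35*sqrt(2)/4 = (h + 5/2)*(h + 7)*(sqrt(2)*h/2 + sqrt(2)/2)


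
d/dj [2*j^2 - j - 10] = 4*j - 1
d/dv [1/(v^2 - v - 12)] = (1 - 2*v)/(-v^2 + v + 12)^2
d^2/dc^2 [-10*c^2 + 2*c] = -20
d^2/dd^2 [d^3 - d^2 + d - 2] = 6*d - 2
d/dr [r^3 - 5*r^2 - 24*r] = 3*r^2 - 10*r - 24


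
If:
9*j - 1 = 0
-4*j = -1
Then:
No Solution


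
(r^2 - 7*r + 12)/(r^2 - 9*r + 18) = (r - 4)/(r - 6)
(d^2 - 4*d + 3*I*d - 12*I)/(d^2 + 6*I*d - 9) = (d - 4)/(d + 3*I)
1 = 1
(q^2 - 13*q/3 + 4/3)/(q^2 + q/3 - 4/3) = (3*q^2 - 13*q + 4)/(3*q^2 + q - 4)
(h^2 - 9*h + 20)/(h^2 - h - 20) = (h - 4)/(h + 4)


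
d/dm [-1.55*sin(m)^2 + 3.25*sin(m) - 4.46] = (3.25 - 3.1*sin(m))*cos(m)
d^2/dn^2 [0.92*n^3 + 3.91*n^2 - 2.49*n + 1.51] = 5.52*n + 7.82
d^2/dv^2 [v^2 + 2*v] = 2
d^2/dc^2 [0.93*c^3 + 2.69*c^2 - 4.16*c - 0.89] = 5.58*c + 5.38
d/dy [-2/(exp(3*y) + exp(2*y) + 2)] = (6*exp(y) + 4)*exp(2*y)/(exp(3*y) + exp(2*y) + 2)^2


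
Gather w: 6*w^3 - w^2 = 6*w^3 - w^2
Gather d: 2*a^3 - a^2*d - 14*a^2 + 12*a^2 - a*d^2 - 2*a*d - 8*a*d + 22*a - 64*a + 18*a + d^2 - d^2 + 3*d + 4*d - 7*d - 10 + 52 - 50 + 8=2*a^3 - 2*a^2 - a*d^2 - 24*a + d*(-a^2 - 10*a)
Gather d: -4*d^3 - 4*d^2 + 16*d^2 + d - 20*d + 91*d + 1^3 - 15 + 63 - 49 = -4*d^3 + 12*d^2 + 72*d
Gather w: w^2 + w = w^2 + w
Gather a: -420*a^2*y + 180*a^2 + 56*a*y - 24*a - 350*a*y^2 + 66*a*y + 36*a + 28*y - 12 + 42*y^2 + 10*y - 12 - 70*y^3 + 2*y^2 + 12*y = a^2*(180 - 420*y) + a*(-350*y^2 + 122*y + 12) - 70*y^3 + 44*y^2 + 50*y - 24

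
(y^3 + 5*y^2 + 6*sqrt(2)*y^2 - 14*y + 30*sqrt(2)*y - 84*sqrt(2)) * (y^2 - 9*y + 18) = y^5 - 4*y^4 + 6*sqrt(2)*y^4 - 41*y^3 - 24*sqrt(2)*y^3 - 246*sqrt(2)*y^2 + 216*y^2 - 252*y + 1296*sqrt(2)*y - 1512*sqrt(2)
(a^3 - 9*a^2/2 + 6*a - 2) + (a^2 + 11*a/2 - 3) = a^3 - 7*a^2/2 + 23*a/2 - 5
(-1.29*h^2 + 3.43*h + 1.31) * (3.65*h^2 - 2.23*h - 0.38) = -4.7085*h^4 + 15.3962*h^3 - 2.3772*h^2 - 4.2247*h - 0.4978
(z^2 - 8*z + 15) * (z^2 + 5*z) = z^4 - 3*z^3 - 25*z^2 + 75*z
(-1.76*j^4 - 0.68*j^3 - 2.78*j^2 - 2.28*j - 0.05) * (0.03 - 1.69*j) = 2.9744*j^5 + 1.0964*j^4 + 4.6778*j^3 + 3.7698*j^2 + 0.0161*j - 0.0015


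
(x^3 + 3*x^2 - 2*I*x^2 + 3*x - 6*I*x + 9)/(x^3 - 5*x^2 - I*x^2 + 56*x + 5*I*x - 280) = (x^3 + x^2*(3 - 2*I) + x*(3 - 6*I) + 9)/(x^3 + x^2*(-5 - I) + x*(56 + 5*I) - 280)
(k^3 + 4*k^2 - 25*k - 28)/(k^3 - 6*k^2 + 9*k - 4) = (k^2 + 8*k + 7)/(k^2 - 2*k + 1)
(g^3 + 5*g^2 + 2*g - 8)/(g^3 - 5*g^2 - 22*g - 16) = (g^2 + 3*g - 4)/(g^2 - 7*g - 8)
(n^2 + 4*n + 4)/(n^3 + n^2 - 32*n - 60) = (n + 2)/(n^2 - n - 30)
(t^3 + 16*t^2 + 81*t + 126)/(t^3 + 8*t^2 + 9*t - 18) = (t + 7)/(t - 1)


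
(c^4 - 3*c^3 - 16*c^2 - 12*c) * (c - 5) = c^5 - 8*c^4 - c^3 + 68*c^2 + 60*c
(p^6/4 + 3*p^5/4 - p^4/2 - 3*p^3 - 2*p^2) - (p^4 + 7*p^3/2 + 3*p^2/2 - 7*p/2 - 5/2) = p^6/4 + 3*p^5/4 - 3*p^4/2 - 13*p^3/2 - 7*p^2/2 + 7*p/2 + 5/2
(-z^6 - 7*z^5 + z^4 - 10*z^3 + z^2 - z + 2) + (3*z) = -z^6 - 7*z^5 + z^4 - 10*z^3 + z^2 + 2*z + 2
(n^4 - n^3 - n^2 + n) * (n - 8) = n^5 - 9*n^4 + 7*n^3 + 9*n^2 - 8*n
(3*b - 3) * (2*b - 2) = 6*b^2 - 12*b + 6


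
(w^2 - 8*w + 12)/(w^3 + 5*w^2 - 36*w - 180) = (w - 2)/(w^2 + 11*w + 30)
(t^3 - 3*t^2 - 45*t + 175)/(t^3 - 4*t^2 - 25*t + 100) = (t^2 + 2*t - 35)/(t^2 + t - 20)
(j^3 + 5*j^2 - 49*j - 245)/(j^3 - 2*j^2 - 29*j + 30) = (j^2 - 49)/(j^2 - 7*j + 6)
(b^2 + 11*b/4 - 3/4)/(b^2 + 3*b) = (b - 1/4)/b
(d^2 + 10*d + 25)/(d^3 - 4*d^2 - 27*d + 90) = (d + 5)/(d^2 - 9*d + 18)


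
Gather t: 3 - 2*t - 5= -2*t - 2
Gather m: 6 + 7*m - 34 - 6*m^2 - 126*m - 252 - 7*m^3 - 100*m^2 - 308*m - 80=-7*m^3 - 106*m^2 - 427*m - 360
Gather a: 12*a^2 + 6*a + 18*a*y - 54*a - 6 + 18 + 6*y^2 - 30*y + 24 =12*a^2 + a*(18*y - 48) + 6*y^2 - 30*y + 36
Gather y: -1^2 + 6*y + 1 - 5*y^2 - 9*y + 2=-5*y^2 - 3*y + 2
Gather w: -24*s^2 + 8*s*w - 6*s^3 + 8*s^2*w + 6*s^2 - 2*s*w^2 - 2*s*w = -6*s^3 - 18*s^2 - 2*s*w^2 + w*(8*s^2 + 6*s)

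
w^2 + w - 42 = (w - 6)*(w + 7)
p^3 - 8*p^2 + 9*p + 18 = (p - 6)*(p - 3)*(p + 1)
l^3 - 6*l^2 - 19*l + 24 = (l - 8)*(l - 1)*(l + 3)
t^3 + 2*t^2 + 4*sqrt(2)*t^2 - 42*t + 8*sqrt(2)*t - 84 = (t + 2)*(t - 3*sqrt(2))*(t + 7*sqrt(2))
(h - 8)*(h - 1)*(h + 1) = h^3 - 8*h^2 - h + 8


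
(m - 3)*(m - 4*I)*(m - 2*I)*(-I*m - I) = -I*m^4 - 6*m^3 + 2*I*m^3 + 12*m^2 + 11*I*m^2 + 18*m - 16*I*m - 24*I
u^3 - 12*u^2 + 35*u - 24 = (u - 8)*(u - 3)*(u - 1)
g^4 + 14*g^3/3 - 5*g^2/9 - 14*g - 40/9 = (g - 5/3)*(g + 1/3)*(g + 2)*(g + 4)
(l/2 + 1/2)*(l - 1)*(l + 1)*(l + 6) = l^4/2 + 7*l^3/2 + 5*l^2/2 - 7*l/2 - 3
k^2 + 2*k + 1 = (k + 1)^2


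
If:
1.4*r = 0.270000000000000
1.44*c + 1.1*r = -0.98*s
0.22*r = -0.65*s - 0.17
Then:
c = 0.08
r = 0.19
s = -0.33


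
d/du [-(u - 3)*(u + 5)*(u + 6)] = -3*u^2 - 16*u + 3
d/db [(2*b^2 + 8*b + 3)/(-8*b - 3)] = 4*b*(-4*b - 3)/(64*b^2 + 48*b + 9)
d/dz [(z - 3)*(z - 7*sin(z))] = z + (3 - z)*(7*cos(z) - 1) - 7*sin(z)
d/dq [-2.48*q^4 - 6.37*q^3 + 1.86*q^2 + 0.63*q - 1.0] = -9.92*q^3 - 19.11*q^2 + 3.72*q + 0.63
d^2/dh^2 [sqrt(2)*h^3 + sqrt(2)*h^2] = sqrt(2)*(6*h + 2)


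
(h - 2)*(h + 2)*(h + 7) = h^3 + 7*h^2 - 4*h - 28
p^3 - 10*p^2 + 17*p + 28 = (p - 7)*(p - 4)*(p + 1)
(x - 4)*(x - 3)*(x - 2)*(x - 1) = x^4 - 10*x^3 + 35*x^2 - 50*x + 24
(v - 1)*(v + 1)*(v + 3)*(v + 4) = v^4 + 7*v^3 + 11*v^2 - 7*v - 12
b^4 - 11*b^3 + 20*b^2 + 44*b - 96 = (b - 8)*(b - 3)*(b - 2)*(b + 2)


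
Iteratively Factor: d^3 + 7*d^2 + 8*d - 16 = (d + 4)*(d^2 + 3*d - 4) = (d + 4)^2*(d - 1)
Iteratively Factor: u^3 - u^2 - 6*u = (u - 3)*(u^2 + 2*u) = u*(u - 3)*(u + 2)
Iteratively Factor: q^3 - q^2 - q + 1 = (q - 1)*(q^2 - 1) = (q - 1)*(q + 1)*(q - 1)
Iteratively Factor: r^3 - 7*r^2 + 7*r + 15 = (r + 1)*(r^2 - 8*r + 15) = (r - 5)*(r + 1)*(r - 3)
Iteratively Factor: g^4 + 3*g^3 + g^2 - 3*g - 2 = (g - 1)*(g^3 + 4*g^2 + 5*g + 2) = (g - 1)*(g + 2)*(g^2 + 2*g + 1) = (g - 1)*(g + 1)*(g + 2)*(g + 1)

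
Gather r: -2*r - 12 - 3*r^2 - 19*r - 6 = -3*r^2 - 21*r - 18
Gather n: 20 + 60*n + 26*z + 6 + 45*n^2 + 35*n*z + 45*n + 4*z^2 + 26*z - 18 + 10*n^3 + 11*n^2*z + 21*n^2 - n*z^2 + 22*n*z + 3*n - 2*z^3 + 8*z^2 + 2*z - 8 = 10*n^3 + n^2*(11*z + 66) + n*(-z^2 + 57*z + 108) - 2*z^3 + 12*z^2 + 54*z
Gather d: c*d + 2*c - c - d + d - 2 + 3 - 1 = c*d + c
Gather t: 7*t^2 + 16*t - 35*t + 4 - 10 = 7*t^2 - 19*t - 6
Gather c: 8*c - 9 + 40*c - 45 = 48*c - 54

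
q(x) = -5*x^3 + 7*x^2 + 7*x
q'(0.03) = 7.41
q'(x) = -15*x^2 + 14*x + 7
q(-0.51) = -1.09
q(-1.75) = 35.98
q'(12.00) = -1985.00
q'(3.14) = -96.93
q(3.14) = -63.80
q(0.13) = 1.02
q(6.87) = -1242.75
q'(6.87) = -604.77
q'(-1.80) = -66.80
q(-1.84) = 41.97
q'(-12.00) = -2321.00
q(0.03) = 0.22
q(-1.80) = 39.24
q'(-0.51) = -4.04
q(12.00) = -7548.00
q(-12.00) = 9564.00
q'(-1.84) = -69.54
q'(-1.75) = -63.44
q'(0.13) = 8.57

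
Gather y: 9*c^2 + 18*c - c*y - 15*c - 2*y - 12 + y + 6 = 9*c^2 + 3*c + y*(-c - 1) - 6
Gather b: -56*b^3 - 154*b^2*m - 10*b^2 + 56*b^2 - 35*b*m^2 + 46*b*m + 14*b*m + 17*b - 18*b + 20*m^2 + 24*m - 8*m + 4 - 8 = -56*b^3 + b^2*(46 - 154*m) + b*(-35*m^2 + 60*m - 1) + 20*m^2 + 16*m - 4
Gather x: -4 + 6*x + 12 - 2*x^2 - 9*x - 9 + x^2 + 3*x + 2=1 - x^2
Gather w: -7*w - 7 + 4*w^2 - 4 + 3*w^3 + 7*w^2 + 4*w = 3*w^3 + 11*w^2 - 3*w - 11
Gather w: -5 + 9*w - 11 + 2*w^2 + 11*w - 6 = 2*w^2 + 20*w - 22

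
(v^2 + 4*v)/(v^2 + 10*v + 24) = v/(v + 6)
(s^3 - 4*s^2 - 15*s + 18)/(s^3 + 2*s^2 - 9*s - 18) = (s^2 - 7*s + 6)/(s^2 - s - 6)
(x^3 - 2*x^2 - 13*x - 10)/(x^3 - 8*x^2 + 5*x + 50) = (x + 1)/(x - 5)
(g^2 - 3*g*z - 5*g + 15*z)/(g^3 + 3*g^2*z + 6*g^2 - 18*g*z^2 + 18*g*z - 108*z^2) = (g - 5)/(g^2 + 6*g*z + 6*g + 36*z)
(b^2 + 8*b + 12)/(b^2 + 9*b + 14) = (b + 6)/(b + 7)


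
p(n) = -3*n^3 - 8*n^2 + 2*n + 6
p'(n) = -9*n^2 - 16*n + 2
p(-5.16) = 194.84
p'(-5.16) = -155.07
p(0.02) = 6.04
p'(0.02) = 1.68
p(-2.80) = 3.54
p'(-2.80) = -23.76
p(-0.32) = 4.64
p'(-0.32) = 6.20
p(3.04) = -146.14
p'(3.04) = -129.81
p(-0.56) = 2.90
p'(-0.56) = 8.14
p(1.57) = -22.19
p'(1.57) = -45.30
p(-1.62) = -5.48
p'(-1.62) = 4.30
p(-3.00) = 9.00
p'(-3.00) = -31.00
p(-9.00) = 1527.00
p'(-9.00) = -583.00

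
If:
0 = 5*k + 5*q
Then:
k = -q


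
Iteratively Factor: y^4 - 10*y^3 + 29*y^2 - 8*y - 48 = (y - 3)*(y^3 - 7*y^2 + 8*y + 16) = (y - 4)*(y - 3)*(y^2 - 3*y - 4) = (y - 4)^2*(y - 3)*(y + 1)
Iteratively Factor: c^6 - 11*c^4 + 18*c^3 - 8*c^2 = (c + 4)*(c^5 - 4*c^4 + 5*c^3 - 2*c^2) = c*(c + 4)*(c^4 - 4*c^3 + 5*c^2 - 2*c) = c*(c - 2)*(c + 4)*(c^3 - 2*c^2 + c) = c^2*(c - 2)*(c + 4)*(c^2 - 2*c + 1) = c^2*(c - 2)*(c - 1)*(c + 4)*(c - 1)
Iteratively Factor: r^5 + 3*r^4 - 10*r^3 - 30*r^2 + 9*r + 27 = (r + 3)*(r^4 - 10*r^2 + 9) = (r + 1)*(r + 3)*(r^3 - r^2 - 9*r + 9) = (r - 1)*(r + 1)*(r + 3)*(r^2 - 9) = (r - 3)*(r - 1)*(r + 1)*(r + 3)*(r + 3)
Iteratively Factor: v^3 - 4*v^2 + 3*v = (v)*(v^2 - 4*v + 3) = v*(v - 1)*(v - 3)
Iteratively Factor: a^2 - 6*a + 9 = (a - 3)*(a - 3)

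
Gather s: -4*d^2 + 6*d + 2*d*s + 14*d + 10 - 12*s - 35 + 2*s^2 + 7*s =-4*d^2 + 20*d + 2*s^2 + s*(2*d - 5) - 25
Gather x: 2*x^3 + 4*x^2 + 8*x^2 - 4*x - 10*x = 2*x^3 + 12*x^2 - 14*x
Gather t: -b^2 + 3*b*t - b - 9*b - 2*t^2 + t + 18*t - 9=-b^2 - 10*b - 2*t^2 + t*(3*b + 19) - 9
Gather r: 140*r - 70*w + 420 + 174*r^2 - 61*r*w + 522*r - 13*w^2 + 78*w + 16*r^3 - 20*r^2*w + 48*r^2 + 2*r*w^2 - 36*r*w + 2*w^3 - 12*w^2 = 16*r^3 + r^2*(222 - 20*w) + r*(2*w^2 - 97*w + 662) + 2*w^3 - 25*w^2 + 8*w + 420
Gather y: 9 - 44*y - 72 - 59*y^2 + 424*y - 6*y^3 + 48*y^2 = -6*y^3 - 11*y^2 + 380*y - 63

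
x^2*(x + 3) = x^3 + 3*x^2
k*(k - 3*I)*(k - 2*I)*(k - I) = k^4 - 6*I*k^3 - 11*k^2 + 6*I*k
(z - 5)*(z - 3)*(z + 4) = z^3 - 4*z^2 - 17*z + 60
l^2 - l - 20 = (l - 5)*(l + 4)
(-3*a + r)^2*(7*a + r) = 63*a^3 - 33*a^2*r + a*r^2 + r^3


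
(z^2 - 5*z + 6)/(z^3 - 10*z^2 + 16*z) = (z - 3)/(z*(z - 8))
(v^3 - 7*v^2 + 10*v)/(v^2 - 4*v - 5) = v*(v - 2)/(v + 1)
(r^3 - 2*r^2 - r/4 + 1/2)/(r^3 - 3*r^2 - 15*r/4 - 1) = (2*r^2 - 5*r + 2)/(2*r^2 - 7*r - 4)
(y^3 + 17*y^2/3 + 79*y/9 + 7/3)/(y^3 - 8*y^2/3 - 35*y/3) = (y^2 + 10*y/3 + 1)/(y*(y - 5))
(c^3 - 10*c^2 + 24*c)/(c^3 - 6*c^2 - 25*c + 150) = c*(c - 4)/(c^2 - 25)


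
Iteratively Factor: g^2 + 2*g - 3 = (g + 3)*(g - 1)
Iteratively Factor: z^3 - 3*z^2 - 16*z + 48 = (z - 4)*(z^2 + z - 12) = (z - 4)*(z - 3)*(z + 4)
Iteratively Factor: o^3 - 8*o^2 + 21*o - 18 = (o - 2)*(o^2 - 6*o + 9) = (o - 3)*(o - 2)*(o - 3)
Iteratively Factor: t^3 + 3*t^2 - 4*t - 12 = (t - 2)*(t^2 + 5*t + 6) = (t - 2)*(t + 2)*(t + 3)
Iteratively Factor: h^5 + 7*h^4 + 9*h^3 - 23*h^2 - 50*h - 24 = (h + 4)*(h^4 + 3*h^3 - 3*h^2 - 11*h - 6) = (h + 1)*(h + 4)*(h^3 + 2*h^2 - 5*h - 6) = (h + 1)^2*(h + 4)*(h^2 + h - 6) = (h - 2)*(h + 1)^2*(h + 4)*(h + 3)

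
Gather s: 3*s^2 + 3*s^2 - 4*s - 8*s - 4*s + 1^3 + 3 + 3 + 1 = 6*s^2 - 16*s + 8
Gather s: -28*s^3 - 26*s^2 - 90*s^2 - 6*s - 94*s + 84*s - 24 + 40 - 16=-28*s^3 - 116*s^2 - 16*s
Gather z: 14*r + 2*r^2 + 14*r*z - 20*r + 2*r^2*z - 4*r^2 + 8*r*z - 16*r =-2*r^2 - 22*r + z*(2*r^2 + 22*r)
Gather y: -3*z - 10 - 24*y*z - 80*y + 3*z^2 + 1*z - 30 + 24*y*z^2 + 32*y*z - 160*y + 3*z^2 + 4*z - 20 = y*(24*z^2 + 8*z - 240) + 6*z^2 + 2*z - 60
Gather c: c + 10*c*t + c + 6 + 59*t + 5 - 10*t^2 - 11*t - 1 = c*(10*t + 2) - 10*t^2 + 48*t + 10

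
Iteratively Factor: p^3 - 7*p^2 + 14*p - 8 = (p - 1)*(p^2 - 6*p + 8) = (p - 4)*(p - 1)*(p - 2)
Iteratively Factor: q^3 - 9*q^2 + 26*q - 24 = (q - 3)*(q^2 - 6*q + 8) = (q - 4)*(q - 3)*(q - 2)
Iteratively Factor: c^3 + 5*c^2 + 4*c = (c + 1)*(c^2 + 4*c) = c*(c + 1)*(c + 4)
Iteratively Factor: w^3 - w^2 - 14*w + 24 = (w - 2)*(w^2 + w - 12) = (w - 2)*(w + 4)*(w - 3)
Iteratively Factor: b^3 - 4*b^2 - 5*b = (b)*(b^2 - 4*b - 5) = b*(b + 1)*(b - 5)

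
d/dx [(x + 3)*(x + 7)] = 2*x + 10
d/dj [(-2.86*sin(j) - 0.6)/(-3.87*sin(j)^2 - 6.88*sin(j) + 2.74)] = (-4.644*sin(j) + 5.5341*cos(2*j) - 17.4985)*cos(j)/(3.87*sin(j)^2 + 6.88*sin(j) - 2.74)^2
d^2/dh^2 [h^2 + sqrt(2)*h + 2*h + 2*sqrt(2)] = 2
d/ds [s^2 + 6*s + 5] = 2*s + 6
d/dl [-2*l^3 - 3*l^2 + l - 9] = -6*l^2 - 6*l + 1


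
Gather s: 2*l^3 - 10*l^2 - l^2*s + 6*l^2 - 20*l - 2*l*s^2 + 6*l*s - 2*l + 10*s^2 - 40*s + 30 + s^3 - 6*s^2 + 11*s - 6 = 2*l^3 - 4*l^2 - 22*l + s^3 + s^2*(4 - 2*l) + s*(-l^2 + 6*l - 29) + 24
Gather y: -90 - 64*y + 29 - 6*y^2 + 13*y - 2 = -6*y^2 - 51*y - 63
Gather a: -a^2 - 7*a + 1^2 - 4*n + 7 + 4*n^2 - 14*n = -a^2 - 7*a + 4*n^2 - 18*n + 8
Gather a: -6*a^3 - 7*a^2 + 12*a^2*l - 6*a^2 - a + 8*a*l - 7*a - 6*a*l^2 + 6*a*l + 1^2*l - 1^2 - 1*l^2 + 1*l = -6*a^3 + a^2*(12*l - 13) + a*(-6*l^2 + 14*l - 8) - l^2 + 2*l - 1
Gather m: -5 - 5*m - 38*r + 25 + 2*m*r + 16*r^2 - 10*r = m*(2*r - 5) + 16*r^2 - 48*r + 20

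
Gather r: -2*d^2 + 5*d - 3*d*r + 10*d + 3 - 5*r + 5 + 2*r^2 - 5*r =-2*d^2 + 15*d + 2*r^2 + r*(-3*d - 10) + 8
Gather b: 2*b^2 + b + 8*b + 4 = 2*b^2 + 9*b + 4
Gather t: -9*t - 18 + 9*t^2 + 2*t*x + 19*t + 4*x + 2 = 9*t^2 + t*(2*x + 10) + 4*x - 16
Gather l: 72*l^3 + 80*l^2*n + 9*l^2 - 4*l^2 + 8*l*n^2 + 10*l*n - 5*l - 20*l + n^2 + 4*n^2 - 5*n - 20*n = 72*l^3 + l^2*(80*n + 5) + l*(8*n^2 + 10*n - 25) + 5*n^2 - 25*n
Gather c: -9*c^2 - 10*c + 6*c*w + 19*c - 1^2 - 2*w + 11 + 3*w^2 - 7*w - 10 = -9*c^2 + c*(6*w + 9) + 3*w^2 - 9*w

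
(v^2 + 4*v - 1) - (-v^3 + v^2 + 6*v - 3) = v^3 - 2*v + 2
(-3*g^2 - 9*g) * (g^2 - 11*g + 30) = -3*g^4 + 24*g^3 + 9*g^2 - 270*g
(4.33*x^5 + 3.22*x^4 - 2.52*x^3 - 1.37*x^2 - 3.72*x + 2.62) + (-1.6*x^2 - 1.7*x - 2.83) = 4.33*x^5 + 3.22*x^4 - 2.52*x^3 - 2.97*x^2 - 5.42*x - 0.21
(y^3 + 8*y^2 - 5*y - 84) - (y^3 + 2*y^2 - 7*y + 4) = 6*y^2 + 2*y - 88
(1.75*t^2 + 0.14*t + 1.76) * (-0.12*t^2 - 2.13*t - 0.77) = -0.21*t^4 - 3.7443*t^3 - 1.8569*t^2 - 3.8566*t - 1.3552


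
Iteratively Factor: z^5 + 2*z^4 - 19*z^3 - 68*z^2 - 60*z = (z + 3)*(z^4 - z^3 - 16*z^2 - 20*z) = (z + 2)*(z + 3)*(z^3 - 3*z^2 - 10*z) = z*(z + 2)*(z + 3)*(z^2 - 3*z - 10) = z*(z + 2)^2*(z + 3)*(z - 5)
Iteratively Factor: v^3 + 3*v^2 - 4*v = (v - 1)*(v^2 + 4*v) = (v - 1)*(v + 4)*(v)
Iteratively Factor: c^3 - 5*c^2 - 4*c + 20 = (c - 5)*(c^2 - 4) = (c - 5)*(c - 2)*(c + 2)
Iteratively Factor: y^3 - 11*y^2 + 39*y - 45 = (y - 3)*(y^2 - 8*y + 15) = (y - 5)*(y - 3)*(y - 3)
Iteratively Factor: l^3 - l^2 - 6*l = (l - 3)*(l^2 + 2*l) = l*(l - 3)*(l + 2)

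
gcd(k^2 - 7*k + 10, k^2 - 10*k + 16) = k - 2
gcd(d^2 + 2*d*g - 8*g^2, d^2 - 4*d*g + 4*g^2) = d - 2*g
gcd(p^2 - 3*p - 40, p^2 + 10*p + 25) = p + 5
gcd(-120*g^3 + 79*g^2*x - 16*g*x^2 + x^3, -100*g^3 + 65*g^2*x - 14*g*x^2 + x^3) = -5*g + x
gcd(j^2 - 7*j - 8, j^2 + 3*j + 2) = j + 1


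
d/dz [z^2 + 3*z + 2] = 2*z + 3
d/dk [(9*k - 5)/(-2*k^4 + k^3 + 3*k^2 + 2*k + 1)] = (-18*k^4 + 9*k^3 + 27*k^2 + 18*k - (9*k - 5)*(-8*k^3 + 3*k^2 + 6*k + 2) + 9)/(-2*k^4 + k^3 + 3*k^2 + 2*k + 1)^2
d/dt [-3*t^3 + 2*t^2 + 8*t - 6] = -9*t^2 + 4*t + 8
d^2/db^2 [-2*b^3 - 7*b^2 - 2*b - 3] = -12*b - 14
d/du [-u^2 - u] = -2*u - 1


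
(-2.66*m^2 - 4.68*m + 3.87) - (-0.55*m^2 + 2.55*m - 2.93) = -2.11*m^2 - 7.23*m + 6.8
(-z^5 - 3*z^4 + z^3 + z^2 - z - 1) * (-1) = z^5 + 3*z^4 - z^3 - z^2 + z + 1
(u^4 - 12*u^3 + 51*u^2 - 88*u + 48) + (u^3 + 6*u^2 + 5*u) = u^4 - 11*u^3 + 57*u^2 - 83*u + 48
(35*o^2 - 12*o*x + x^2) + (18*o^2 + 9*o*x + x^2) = 53*o^2 - 3*o*x + 2*x^2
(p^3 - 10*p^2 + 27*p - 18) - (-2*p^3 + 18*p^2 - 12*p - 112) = 3*p^3 - 28*p^2 + 39*p + 94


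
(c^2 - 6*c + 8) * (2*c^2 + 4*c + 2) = 2*c^4 - 8*c^3 - 6*c^2 + 20*c + 16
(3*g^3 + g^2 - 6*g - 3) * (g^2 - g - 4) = 3*g^5 - 2*g^4 - 19*g^3 - g^2 + 27*g + 12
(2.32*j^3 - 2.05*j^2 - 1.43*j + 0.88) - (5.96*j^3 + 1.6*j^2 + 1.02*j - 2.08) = -3.64*j^3 - 3.65*j^2 - 2.45*j + 2.96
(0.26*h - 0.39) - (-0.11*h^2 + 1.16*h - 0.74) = 0.11*h^2 - 0.9*h + 0.35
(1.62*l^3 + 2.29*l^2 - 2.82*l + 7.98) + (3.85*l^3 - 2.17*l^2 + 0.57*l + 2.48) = 5.47*l^3 + 0.12*l^2 - 2.25*l + 10.46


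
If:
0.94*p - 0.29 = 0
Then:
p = 0.31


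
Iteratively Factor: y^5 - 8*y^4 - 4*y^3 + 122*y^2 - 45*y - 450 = (y - 5)*(y^4 - 3*y^3 - 19*y^2 + 27*y + 90) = (y - 5)*(y + 2)*(y^3 - 5*y^2 - 9*y + 45) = (y - 5)*(y - 3)*(y + 2)*(y^2 - 2*y - 15) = (y - 5)^2*(y - 3)*(y + 2)*(y + 3)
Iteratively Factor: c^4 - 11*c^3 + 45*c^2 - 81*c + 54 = (c - 3)*(c^3 - 8*c^2 + 21*c - 18) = (c - 3)^2*(c^2 - 5*c + 6) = (c - 3)^2*(c - 2)*(c - 3)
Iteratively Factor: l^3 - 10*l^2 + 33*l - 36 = (l - 3)*(l^2 - 7*l + 12) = (l - 4)*(l - 3)*(l - 3)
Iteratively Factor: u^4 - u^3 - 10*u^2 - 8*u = (u + 1)*(u^3 - 2*u^2 - 8*u) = (u + 1)*(u + 2)*(u^2 - 4*u) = (u - 4)*(u + 1)*(u + 2)*(u)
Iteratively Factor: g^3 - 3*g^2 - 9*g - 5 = (g - 5)*(g^2 + 2*g + 1) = (g - 5)*(g + 1)*(g + 1)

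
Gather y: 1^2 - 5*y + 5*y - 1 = 0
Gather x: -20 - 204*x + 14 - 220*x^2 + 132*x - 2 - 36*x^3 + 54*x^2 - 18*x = -36*x^3 - 166*x^2 - 90*x - 8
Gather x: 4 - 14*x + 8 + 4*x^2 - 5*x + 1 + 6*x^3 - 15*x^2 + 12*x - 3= 6*x^3 - 11*x^2 - 7*x + 10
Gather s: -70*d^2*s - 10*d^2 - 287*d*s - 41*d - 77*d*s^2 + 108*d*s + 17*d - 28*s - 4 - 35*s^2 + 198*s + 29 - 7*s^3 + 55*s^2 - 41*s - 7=-10*d^2 - 24*d - 7*s^3 + s^2*(20 - 77*d) + s*(-70*d^2 - 179*d + 129) + 18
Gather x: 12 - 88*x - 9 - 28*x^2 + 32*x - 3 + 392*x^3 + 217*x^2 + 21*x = 392*x^3 + 189*x^2 - 35*x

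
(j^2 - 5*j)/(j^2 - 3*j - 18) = j*(5 - j)/(-j^2 + 3*j + 18)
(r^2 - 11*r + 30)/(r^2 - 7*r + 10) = (r - 6)/(r - 2)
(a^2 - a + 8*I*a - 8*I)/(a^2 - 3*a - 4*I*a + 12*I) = (a^2 - a + 8*I*a - 8*I)/(a^2 - 3*a - 4*I*a + 12*I)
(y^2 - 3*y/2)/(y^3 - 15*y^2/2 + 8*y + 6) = y*(2*y - 3)/(2*y^3 - 15*y^2 + 16*y + 12)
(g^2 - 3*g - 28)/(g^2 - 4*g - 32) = (g - 7)/(g - 8)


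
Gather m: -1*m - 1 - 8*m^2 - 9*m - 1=-8*m^2 - 10*m - 2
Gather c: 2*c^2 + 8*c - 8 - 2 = 2*c^2 + 8*c - 10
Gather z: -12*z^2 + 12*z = -12*z^2 + 12*z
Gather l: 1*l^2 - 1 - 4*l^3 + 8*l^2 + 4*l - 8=-4*l^3 + 9*l^2 + 4*l - 9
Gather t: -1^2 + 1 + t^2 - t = t^2 - t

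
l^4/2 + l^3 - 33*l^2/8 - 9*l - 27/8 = (l/2 + 1/4)*(l - 3)*(l + 3/2)*(l + 3)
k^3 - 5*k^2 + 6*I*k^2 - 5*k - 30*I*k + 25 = (k - 5)*(k + I)*(k + 5*I)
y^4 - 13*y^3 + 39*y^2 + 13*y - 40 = (y - 8)*(y - 5)*(y - 1)*(y + 1)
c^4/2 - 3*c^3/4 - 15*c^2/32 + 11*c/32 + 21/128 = (c/2 + 1/4)*(c - 7/4)*(c - 3/4)*(c + 1/2)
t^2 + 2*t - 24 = (t - 4)*(t + 6)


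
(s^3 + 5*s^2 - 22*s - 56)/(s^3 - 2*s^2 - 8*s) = (s + 7)/s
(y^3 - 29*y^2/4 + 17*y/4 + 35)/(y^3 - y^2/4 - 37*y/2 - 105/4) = (y - 4)/(y + 3)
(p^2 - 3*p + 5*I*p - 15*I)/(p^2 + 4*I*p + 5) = (p - 3)/(p - I)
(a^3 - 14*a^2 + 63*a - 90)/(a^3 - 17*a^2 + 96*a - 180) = (a - 3)/(a - 6)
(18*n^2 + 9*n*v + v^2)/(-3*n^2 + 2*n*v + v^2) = (6*n + v)/(-n + v)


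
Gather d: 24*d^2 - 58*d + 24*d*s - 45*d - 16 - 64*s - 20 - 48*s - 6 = 24*d^2 + d*(24*s - 103) - 112*s - 42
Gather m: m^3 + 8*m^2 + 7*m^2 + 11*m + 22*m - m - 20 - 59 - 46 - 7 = m^3 + 15*m^2 + 32*m - 132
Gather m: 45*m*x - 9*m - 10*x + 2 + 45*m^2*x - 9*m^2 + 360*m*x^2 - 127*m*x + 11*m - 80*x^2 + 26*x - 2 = m^2*(45*x - 9) + m*(360*x^2 - 82*x + 2) - 80*x^2 + 16*x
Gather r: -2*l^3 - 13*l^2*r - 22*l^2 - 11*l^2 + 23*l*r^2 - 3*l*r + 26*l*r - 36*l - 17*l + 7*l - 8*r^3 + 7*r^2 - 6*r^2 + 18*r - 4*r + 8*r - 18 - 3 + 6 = -2*l^3 - 33*l^2 - 46*l - 8*r^3 + r^2*(23*l + 1) + r*(-13*l^2 + 23*l + 22) - 15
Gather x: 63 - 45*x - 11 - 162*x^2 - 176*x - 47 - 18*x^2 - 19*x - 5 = -180*x^2 - 240*x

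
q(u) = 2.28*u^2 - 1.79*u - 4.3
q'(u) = 4.56*u - 1.79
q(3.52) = 17.65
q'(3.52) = 14.26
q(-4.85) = 58.01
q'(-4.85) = -23.91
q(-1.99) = 8.29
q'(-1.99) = -10.86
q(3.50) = 17.36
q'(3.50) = 14.17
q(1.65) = -1.05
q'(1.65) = 5.73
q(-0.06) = -4.18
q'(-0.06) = -2.06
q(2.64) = 6.87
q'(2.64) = 10.25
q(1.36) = -2.52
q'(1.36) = 4.41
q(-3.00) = 21.59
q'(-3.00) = -15.47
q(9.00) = 164.27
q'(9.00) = 39.25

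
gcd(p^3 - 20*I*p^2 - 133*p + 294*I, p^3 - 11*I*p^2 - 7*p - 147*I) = p^2 - 14*I*p - 49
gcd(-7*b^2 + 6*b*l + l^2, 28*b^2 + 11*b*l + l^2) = 7*b + l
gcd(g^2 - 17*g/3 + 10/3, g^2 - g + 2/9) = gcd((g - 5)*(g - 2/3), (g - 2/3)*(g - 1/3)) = g - 2/3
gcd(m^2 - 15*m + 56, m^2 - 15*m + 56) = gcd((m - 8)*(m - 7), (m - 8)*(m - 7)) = m^2 - 15*m + 56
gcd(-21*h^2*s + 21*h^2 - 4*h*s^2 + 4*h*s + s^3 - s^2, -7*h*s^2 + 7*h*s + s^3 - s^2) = -7*h*s + 7*h + s^2 - s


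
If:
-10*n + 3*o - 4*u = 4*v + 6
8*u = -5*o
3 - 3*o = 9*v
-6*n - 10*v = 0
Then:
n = 5/23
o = 32/23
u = -20/23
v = -3/23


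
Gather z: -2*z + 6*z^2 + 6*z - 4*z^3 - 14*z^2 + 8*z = -4*z^3 - 8*z^2 + 12*z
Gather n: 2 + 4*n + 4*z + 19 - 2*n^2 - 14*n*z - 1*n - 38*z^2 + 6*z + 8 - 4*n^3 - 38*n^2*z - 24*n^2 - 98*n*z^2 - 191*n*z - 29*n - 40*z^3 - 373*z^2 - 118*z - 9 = -4*n^3 + n^2*(-38*z - 26) + n*(-98*z^2 - 205*z - 26) - 40*z^3 - 411*z^2 - 108*z + 20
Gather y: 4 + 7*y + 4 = 7*y + 8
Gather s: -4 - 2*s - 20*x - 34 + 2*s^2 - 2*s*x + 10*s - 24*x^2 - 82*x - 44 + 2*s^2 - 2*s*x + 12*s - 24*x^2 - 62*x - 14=4*s^2 + s*(20 - 4*x) - 48*x^2 - 164*x - 96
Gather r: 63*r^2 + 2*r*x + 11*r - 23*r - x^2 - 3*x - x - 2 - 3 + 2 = 63*r^2 + r*(2*x - 12) - x^2 - 4*x - 3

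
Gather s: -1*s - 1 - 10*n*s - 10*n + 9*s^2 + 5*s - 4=-10*n + 9*s^2 + s*(4 - 10*n) - 5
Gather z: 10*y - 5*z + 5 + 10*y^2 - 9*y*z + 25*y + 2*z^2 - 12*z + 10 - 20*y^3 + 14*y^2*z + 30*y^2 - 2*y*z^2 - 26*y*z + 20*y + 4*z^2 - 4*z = -20*y^3 + 40*y^2 + 55*y + z^2*(6 - 2*y) + z*(14*y^2 - 35*y - 21) + 15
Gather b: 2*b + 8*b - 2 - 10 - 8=10*b - 20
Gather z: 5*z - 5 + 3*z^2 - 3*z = 3*z^2 + 2*z - 5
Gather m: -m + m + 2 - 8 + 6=0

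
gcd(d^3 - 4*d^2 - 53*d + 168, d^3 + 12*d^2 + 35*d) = d + 7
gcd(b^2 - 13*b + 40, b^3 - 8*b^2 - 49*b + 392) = b - 8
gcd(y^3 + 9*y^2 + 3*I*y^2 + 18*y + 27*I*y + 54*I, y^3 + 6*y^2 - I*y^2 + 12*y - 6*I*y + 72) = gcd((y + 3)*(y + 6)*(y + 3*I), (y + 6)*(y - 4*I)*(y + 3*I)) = y^2 + y*(6 + 3*I) + 18*I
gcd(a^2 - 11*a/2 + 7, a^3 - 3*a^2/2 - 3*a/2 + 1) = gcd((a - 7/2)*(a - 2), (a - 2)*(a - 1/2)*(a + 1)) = a - 2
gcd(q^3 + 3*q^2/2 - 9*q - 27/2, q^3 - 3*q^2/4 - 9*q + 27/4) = q^2 - 9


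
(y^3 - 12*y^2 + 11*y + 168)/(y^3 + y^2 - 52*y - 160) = (y^2 - 4*y - 21)/(y^2 + 9*y + 20)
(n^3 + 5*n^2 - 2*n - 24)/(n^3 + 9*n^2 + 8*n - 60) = (n^2 + 7*n + 12)/(n^2 + 11*n + 30)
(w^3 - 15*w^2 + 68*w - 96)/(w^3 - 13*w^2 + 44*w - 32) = (w - 3)/(w - 1)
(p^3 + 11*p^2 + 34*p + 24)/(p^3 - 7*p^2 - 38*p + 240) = (p^2 + 5*p + 4)/(p^2 - 13*p + 40)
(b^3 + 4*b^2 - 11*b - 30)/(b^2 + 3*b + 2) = (b^2 + 2*b - 15)/(b + 1)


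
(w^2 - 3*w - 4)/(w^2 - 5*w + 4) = (w + 1)/(w - 1)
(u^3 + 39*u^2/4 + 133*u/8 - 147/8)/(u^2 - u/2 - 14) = (4*u^2 + 25*u - 21)/(4*(u - 4))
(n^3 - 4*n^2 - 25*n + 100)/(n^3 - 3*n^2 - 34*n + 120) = (n + 5)/(n + 6)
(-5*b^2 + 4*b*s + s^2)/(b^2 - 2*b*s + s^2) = (5*b + s)/(-b + s)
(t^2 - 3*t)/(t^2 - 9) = t/(t + 3)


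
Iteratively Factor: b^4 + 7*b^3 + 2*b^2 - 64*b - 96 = (b + 4)*(b^3 + 3*b^2 - 10*b - 24) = (b + 2)*(b + 4)*(b^2 + b - 12) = (b - 3)*(b + 2)*(b + 4)*(b + 4)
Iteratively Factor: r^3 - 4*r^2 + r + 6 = (r + 1)*(r^2 - 5*r + 6) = (r - 3)*(r + 1)*(r - 2)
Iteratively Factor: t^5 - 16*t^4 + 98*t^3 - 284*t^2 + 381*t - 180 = (t - 4)*(t^4 - 12*t^3 + 50*t^2 - 84*t + 45) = (t - 4)*(t - 1)*(t^3 - 11*t^2 + 39*t - 45) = (t - 4)*(t - 3)*(t - 1)*(t^2 - 8*t + 15) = (t - 5)*(t - 4)*(t - 3)*(t - 1)*(t - 3)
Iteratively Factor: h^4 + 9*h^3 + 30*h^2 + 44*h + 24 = (h + 2)*(h^3 + 7*h^2 + 16*h + 12) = (h + 2)^2*(h^2 + 5*h + 6) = (h + 2)^3*(h + 3)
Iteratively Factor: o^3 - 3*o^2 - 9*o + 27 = (o + 3)*(o^2 - 6*o + 9) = (o - 3)*(o + 3)*(o - 3)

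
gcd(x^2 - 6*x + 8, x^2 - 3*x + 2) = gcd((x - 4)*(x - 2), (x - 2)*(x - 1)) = x - 2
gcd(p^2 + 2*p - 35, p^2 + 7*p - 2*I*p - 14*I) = p + 7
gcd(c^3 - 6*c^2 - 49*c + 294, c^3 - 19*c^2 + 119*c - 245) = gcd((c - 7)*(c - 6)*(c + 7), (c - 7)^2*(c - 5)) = c - 7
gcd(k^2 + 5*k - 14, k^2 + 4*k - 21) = k + 7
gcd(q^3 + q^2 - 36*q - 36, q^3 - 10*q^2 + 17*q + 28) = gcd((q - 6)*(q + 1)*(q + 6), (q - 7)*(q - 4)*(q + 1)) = q + 1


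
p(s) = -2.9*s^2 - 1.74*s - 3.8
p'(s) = -5.8*s - 1.74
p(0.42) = -5.04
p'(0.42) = -4.18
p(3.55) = -46.52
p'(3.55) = -22.33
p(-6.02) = -98.42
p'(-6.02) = 33.18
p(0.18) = -4.21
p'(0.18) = -2.78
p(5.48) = -100.42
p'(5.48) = -33.52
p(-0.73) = -4.08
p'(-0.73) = 2.49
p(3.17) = -38.46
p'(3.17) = -20.13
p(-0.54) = -3.71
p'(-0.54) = 1.39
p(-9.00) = -223.04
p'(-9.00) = 50.46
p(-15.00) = -630.20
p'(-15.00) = 85.26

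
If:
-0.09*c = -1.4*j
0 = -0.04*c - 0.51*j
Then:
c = 0.00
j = 0.00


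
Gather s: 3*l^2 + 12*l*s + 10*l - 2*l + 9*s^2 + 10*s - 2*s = 3*l^2 + 8*l + 9*s^2 + s*(12*l + 8)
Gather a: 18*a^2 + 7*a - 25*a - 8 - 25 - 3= 18*a^2 - 18*a - 36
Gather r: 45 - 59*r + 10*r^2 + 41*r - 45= 10*r^2 - 18*r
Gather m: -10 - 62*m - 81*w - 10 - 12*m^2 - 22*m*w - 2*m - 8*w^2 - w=-12*m^2 + m*(-22*w - 64) - 8*w^2 - 82*w - 20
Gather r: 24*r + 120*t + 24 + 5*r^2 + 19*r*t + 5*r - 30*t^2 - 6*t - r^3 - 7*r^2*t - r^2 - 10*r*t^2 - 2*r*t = -r^3 + r^2*(4 - 7*t) + r*(-10*t^2 + 17*t + 29) - 30*t^2 + 114*t + 24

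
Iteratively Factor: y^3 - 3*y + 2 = (y - 1)*(y^2 + y - 2) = (y - 1)*(y + 2)*(y - 1)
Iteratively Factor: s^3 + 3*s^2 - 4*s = (s)*(s^2 + 3*s - 4) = s*(s + 4)*(s - 1)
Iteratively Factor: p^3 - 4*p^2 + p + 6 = (p + 1)*(p^2 - 5*p + 6) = (p - 2)*(p + 1)*(p - 3)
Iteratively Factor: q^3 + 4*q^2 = (q)*(q^2 + 4*q) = q*(q + 4)*(q)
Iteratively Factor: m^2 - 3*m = (m)*(m - 3)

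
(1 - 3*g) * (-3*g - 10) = 9*g^2 + 27*g - 10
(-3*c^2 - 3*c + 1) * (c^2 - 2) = -3*c^4 - 3*c^3 + 7*c^2 + 6*c - 2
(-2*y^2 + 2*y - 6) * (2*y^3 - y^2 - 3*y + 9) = -4*y^5 + 6*y^4 - 8*y^3 - 18*y^2 + 36*y - 54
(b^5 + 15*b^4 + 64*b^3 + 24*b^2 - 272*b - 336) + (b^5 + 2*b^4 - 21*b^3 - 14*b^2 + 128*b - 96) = 2*b^5 + 17*b^4 + 43*b^3 + 10*b^2 - 144*b - 432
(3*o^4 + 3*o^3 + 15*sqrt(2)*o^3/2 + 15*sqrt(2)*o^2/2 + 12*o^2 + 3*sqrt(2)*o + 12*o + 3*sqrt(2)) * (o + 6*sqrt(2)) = 3*o^5 + 3*o^4 + 51*sqrt(2)*o^4/2 + 51*sqrt(2)*o^3/2 + 102*o^3 + 102*o^2 + 75*sqrt(2)*o^2 + 36*o + 75*sqrt(2)*o + 36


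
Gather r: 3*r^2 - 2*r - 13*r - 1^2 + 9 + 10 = 3*r^2 - 15*r + 18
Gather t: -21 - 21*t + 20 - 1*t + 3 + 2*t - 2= -20*t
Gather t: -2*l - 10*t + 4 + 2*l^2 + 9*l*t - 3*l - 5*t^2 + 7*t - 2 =2*l^2 - 5*l - 5*t^2 + t*(9*l - 3) + 2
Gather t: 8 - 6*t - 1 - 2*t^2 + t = -2*t^2 - 5*t + 7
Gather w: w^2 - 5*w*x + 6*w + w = w^2 + w*(7 - 5*x)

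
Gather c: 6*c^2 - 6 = 6*c^2 - 6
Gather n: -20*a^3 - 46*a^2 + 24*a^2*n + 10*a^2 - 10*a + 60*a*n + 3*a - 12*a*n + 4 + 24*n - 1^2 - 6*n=-20*a^3 - 36*a^2 - 7*a + n*(24*a^2 + 48*a + 18) + 3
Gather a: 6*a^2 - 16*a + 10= 6*a^2 - 16*a + 10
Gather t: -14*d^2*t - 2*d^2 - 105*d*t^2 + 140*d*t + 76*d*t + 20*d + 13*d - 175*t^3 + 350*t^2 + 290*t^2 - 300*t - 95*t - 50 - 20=-2*d^2 + 33*d - 175*t^3 + t^2*(640 - 105*d) + t*(-14*d^2 + 216*d - 395) - 70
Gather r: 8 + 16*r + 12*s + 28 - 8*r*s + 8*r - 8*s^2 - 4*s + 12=r*(24 - 8*s) - 8*s^2 + 8*s + 48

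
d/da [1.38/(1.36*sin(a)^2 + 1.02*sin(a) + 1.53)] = -(3.7536*sin(a) + 1.4076)*cos(a)/(1.36*sin(a)^2 + 1.02*sin(a) + 1.53)^2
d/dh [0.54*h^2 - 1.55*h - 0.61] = 1.08*h - 1.55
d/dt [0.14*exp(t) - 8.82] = 0.14*exp(t)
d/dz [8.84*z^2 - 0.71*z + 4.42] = 17.68*z - 0.71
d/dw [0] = 0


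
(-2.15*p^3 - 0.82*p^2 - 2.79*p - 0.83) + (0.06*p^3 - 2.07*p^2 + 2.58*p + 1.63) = -2.09*p^3 - 2.89*p^2 - 0.21*p + 0.8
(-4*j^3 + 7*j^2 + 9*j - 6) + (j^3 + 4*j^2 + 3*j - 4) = -3*j^3 + 11*j^2 + 12*j - 10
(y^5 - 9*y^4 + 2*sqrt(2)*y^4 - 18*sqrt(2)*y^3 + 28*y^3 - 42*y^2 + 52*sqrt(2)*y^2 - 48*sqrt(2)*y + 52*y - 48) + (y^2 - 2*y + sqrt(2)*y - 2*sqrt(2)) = y^5 - 9*y^4 + 2*sqrt(2)*y^4 - 18*sqrt(2)*y^3 + 28*y^3 - 41*y^2 + 52*sqrt(2)*y^2 - 47*sqrt(2)*y + 50*y - 48 - 2*sqrt(2)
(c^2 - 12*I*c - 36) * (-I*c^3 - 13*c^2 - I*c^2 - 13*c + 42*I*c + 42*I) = -I*c^5 - 25*c^4 - I*c^4 - 25*c^3 + 234*I*c^3 + 972*c^2 + 234*I*c^2 + 972*c - 1512*I*c - 1512*I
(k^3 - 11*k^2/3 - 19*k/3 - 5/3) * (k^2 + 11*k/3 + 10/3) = k^5 - 148*k^3/9 - 334*k^2/9 - 245*k/9 - 50/9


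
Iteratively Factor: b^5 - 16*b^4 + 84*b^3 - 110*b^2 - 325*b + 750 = (b - 5)*(b^4 - 11*b^3 + 29*b^2 + 35*b - 150) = (b - 5)^2*(b^3 - 6*b^2 - b + 30) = (b - 5)^3*(b^2 - b - 6) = (b - 5)^3*(b - 3)*(b + 2)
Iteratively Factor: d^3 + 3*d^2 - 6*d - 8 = (d - 2)*(d^2 + 5*d + 4) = (d - 2)*(d + 4)*(d + 1)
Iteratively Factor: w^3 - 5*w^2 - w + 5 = (w - 1)*(w^2 - 4*w - 5) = (w - 1)*(w + 1)*(w - 5)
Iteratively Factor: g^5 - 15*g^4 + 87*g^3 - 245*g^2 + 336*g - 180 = (g - 2)*(g^4 - 13*g^3 + 61*g^2 - 123*g + 90) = (g - 3)*(g - 2)*(g^3 - 10*g^2 + 31*g - 30) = (g - 3)*(g - 2)^2*(g^2 - 8*g + 15) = (g - 3)^2*(g - 2)^2*(g - 5)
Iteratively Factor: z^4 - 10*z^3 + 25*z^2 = (z - 5)*(z^3 - 5*z^2) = z*(z - 5)*(z^2 - 5*z) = z*(z - 5)^2*(z)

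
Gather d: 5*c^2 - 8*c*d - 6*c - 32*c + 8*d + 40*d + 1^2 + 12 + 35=5*c^2 - 38*c + d*(48 - 8*c) + 48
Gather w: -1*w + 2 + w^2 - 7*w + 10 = w^2 - 8*w + 12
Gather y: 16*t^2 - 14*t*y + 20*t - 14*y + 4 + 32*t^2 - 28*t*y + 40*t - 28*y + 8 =48*t^2 + 60*t + y*(-42*t - 42) + 12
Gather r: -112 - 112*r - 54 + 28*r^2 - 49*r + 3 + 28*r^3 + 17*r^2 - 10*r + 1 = 28*r^3 + 45*r^2 - 171*r - 162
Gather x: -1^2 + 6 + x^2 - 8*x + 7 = x^2 - 8*x + 12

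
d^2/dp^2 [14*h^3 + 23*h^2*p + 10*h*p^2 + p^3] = 20*h + 6*p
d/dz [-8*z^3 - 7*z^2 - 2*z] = -24*z^2 - 14*z - 2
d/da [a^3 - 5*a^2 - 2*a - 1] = 3*a^2 - 10*a - 2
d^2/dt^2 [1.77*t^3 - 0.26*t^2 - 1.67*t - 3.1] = 10.62*t - 0.52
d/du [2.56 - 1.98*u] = -1.98000000000000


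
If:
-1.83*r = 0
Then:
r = 0.00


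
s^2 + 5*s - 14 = (s - 2)*(s + 7)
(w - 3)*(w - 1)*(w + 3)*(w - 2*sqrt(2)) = w^4 - 2*sqrt(2)*w^3 - w^3 - 9*w^2 + 2*sqrt(2)*w^2 + 9*w + 18*sqrt(2)*w - 18*sqrt(2)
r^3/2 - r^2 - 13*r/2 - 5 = (r/2 + 1/2)*(r - 5)*(r + 2)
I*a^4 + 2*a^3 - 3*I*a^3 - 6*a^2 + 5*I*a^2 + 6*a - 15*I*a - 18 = (a - 3)*(a - 3*I)*(a + 2*I)*(I*a + 1)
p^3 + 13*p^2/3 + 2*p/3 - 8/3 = (p - 2/3)*(p + 1)*(p + 4)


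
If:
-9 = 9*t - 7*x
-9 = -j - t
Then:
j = 10 - 7*x/9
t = 7*x/9 - 1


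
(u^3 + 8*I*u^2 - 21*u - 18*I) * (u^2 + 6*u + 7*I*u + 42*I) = u^5 + 6*u^4 + 15*I*u^4 - 77*u^3 + 90*I*u^3 - 462*u^2 - 165*I*u^2 + 126*u - 990*I*u + 756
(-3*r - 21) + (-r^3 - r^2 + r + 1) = -r^3 - r^2 - 2*r - 20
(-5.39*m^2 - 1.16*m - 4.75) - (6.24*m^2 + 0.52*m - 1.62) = -11.63*m^2 - 1.68*m - 3.13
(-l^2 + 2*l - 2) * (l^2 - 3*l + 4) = -l^4 + 5*l^3 - 12*l^2 + 14*l - 8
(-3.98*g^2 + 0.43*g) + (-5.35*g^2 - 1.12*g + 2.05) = -9.33*g^2 - 0.69*g + 2.05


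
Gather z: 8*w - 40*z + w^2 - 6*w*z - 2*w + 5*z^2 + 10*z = w^2 + 6*w + 5*z^2 + z*(-6*w - 30)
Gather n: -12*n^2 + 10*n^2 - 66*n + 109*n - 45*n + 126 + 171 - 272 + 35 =-2*n^2 - 2*n + 60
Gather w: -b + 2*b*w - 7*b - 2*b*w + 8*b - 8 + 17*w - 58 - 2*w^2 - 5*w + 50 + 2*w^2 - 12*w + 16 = 0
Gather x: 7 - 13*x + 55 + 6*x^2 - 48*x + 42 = 6*x^2 - 61*x + 104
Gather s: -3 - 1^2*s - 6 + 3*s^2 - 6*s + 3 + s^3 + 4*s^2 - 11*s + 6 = s^3 + 7*s^2 - 18*s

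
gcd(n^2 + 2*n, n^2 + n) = n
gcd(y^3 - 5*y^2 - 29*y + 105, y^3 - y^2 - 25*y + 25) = y + 5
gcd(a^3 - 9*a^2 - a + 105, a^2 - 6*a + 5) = a - 5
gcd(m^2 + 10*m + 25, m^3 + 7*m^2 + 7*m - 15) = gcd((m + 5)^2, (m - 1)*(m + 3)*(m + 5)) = m + 5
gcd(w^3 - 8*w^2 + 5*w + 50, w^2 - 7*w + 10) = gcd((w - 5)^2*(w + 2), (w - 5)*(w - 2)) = w - 5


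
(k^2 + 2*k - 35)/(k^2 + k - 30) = (k + 7)/(k + 6)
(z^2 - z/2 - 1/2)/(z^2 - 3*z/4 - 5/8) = 4*(z - 1)/(4*z - 5)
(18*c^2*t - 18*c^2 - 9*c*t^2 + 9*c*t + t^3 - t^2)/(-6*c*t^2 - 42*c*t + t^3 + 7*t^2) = (-3*c*t + 3*c + t^2 - t)/(t*(t + 7))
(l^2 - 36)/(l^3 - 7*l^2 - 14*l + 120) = (l + 6)/(l^2 - l - 20)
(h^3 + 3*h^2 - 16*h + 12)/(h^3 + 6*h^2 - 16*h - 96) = (h^2 - 3*h + 2)/(h^2 - 16)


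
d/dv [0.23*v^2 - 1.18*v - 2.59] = 0.46*v - 1.18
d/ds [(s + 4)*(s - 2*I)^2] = (s - 2*I)*(3*s + 8 - 2*I)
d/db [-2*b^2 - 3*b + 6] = -4*b - 3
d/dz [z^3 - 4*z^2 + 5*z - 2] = 3*z^2 - 8*z + 5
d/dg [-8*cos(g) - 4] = 8*sin(g)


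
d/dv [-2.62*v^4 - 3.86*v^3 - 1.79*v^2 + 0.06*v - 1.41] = -10.48*v^3 - 11.58*v^2 - 3.58*v + 0.06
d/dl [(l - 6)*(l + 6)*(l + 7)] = 3*l^2 + 14*l - 36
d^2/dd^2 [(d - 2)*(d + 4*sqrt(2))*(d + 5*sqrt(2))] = 6*d - 4 + 18*sqrt(2)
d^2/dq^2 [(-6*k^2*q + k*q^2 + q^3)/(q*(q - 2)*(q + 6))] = 2*(-18*k^2*q^2 - 72*k^2*q - 168*k^2 + k*q^3 + 36*k*q + 48*k - 4*q^3 + 36*q^2 + 144)/(q^6 + 12*q^5 + 12*q^4 - 224*q^3 - 144*q^2 + 1728*q - 1728)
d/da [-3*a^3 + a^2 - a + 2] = -9*a^2 + 2*a - 1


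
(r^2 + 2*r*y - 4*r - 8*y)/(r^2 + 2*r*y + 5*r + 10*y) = (r - 4)/(r + 5)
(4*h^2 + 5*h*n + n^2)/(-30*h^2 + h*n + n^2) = (4*h^2 + 5*h*n + n^2)/(-30*h^2 + h*n + n^2)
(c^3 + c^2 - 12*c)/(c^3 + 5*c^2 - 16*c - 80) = c*(c - 3)/(c^2 + c - 20)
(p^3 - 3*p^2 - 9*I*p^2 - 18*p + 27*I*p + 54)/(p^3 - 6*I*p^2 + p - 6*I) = (p^2 - 3*p*(1 + I) + 9*I)/(p^2 + 1)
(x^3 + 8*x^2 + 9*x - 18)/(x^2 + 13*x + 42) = (x^2 + 2*x - 3)/(x + 7)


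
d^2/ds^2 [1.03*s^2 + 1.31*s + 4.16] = 2.06000000000000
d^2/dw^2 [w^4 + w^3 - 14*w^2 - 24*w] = 12*w^2 + 6*w - 28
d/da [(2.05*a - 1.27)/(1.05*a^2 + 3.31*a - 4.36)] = (-2.1525*a^2 + 2.667*a - 4.7343)/(1.1025*a^4 + 6.951*a^3 + 1.8001*a^2 - 28.8632*a + 19.0096)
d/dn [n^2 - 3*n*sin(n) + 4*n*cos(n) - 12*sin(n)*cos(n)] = -4*n*sin(n) - 3*n*cos(n) + 2*n - 3*sin(n) + 4*cos(n) - 12*cos(2*n)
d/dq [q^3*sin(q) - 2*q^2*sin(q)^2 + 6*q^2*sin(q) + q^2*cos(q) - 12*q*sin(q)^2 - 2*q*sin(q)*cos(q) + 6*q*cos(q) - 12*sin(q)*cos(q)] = q^3*cos(q) + 2*q^2*sin(q) - 2*q^2*sin(2*q) + 6*q^2*cos(q) + 6*q*sin(q) - 12*q*sin(2*q) + 2*q*cos(q) - 2*q - sin(2*q) + 6*cos(q) - 6*cos(2*q) - 6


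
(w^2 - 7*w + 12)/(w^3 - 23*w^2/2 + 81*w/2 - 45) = 2*(w - 4)/(2*w^2 - 17*w + 30)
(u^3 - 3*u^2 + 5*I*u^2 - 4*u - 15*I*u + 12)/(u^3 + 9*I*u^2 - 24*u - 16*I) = (u - 3)/(u + 4*I)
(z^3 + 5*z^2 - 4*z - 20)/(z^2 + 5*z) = z - 4/z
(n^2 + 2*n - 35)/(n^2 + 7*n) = (n - 5)/n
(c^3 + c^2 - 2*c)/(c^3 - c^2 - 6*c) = (c - 1)/(c - 3)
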